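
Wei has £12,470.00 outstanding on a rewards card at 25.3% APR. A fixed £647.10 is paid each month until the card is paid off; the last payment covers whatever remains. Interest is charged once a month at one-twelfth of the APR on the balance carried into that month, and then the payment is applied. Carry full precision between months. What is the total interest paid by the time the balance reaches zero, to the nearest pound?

£3,700

Monthly rate r = 25.3%/12 = 2.10833% = 0.0210833.
Payoff takes n = ⌈−ln(1 − rB₀/P)/ln(1+r)⌉ = ⌈24.988⌉ = 25 payments; the last is £639.66.
Total paid = 24·£647.10 + £639.66 = £16,170.06.
Total interest = total paid − principal = £16,170.06 − £12,470.00 = £3,700.06.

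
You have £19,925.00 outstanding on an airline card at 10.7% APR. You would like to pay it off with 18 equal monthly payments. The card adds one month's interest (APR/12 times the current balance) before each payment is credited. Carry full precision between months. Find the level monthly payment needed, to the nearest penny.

£1,203.07

Monthly rate r = 10.7%/12 = 0.891667% = 0.00891667.
Level-payment amortization: P = B₀·r / (1 − (1+r)^(−n)) = 19925.00·0.00891667 / (1 − 1.00892^(−18)).
Denominator 1 − (1+r)^(−18) = 0.147676102.
P = 177.665 / 0.147676102 ≈ 1203.07.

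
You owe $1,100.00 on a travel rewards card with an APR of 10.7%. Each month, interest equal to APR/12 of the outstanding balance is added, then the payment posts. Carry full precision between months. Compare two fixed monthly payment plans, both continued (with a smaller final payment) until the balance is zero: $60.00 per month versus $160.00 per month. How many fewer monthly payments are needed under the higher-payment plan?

Monthly rate r = 10.7%/12 = 0.891667% = 0.00891667.
At $60.00/mo: n = ⌈−ln(1 − rB₀/P)/ln(1+r)⌉ = 21 payments (last $6.46); total interest = total paid − $1,100.00 = $106.46.
At $160.00/mo: 8 payments (last $20.29); total interest $40.29.
Payments saved = 21 − 8 = 13.

13 fewer payments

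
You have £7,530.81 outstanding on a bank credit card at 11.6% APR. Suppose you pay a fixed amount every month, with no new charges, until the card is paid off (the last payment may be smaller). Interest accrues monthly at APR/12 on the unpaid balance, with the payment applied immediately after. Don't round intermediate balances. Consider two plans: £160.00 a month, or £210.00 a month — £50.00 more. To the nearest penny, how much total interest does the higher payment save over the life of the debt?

£802.79

Monthly rate r = 11.6%/12 = 0.966667% = 0.00966667.
At £160.00/mo: n = ⌈−ln(1 − rB₀/P)/ln(1+r)⌉ = 64 payments (last £14.52); total interest = total paid − £7,530.81 = £2,563.71.
At £210.00/mo: 45 payments (last £51.73); total interest £1,760.92.
Interest saved = £2,563.71 − £1,760.92 = £802.79.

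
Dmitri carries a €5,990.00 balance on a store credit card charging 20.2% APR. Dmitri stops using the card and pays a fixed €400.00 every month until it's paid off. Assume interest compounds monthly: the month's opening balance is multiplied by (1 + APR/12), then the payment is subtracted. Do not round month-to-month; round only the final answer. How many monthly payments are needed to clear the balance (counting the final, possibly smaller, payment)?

18 payments

Monthly rate r = 20.2%/12 = 1.68333% = 0.0168333.
Recurrence: B ← B·(1+r) − €400.00.
Month 1: interest €100.83; balance after payment €5,690.83.
Month 2: interest €95.80; balance after payment €5,386.63.
Closed form: n = −ln(1 − rB₀/P)/ln(1+r) = −ln(0.74792)/ln(1.01683) ≈ 17.400, so the balance reaches zero during payment 18.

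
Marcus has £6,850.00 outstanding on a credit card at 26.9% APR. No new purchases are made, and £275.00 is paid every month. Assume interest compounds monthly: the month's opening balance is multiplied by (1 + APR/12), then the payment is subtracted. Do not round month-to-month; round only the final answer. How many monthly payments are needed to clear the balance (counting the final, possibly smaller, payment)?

37 payments

Monthly rate r = 26.9%/12 = 2.24167% = 0.0224167.
Recurrence: B ← B·(1+r) − £275.00.
Month 1: interest £153.55; balance after payment £6,728.55.
Month 2: interest £150.83; balance after payment £6,604.39.
Closed form: n = −ln(1 − rB₀/P)/ln(1+r) = −ln(0.44162)/ln(1.02242) ≈ 36.867, so the balance reaches zero during payment 37.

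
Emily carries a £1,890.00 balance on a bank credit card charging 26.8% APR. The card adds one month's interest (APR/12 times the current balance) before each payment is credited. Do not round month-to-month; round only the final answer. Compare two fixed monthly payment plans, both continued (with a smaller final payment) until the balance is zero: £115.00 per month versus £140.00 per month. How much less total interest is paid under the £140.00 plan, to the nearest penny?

£106.86

Monthly rate r = 26.8%/12 = 2.23333% = 0.0223333.
At £115.00/mo: n = ⌈−ln(1 − rB₀/P)/ln(1+r)⌉ = 21 payments (last £81.49); total interest = total paid − £1,890.00 = £491.49.
At £140.00/mo: 17 payments (last £34.63); total interest £384.63.
Interest saved = £491.49 − £384.63 = £106.86.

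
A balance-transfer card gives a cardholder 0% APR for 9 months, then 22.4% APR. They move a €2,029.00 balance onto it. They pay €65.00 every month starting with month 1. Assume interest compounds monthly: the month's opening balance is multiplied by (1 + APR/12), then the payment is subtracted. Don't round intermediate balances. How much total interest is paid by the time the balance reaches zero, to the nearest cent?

€438.44

Promo months 1–9 at r₀ = 0%/12 = 0; months 10+ at r₁ = 22.4%/12 = 0.0186667.
After month 9 (no interest yet): B = €2,029.00 − 9·€65.00 = €1,444.00.
Then at r₁ with €65.00/mo: n₂ = −ln(1 − r₁·B/P)/ln(1+r₁) ≈ 28.96 → 29 more payments.
Total paid = 37·€65.00 + €62.44 = €2,467.44; interest = €2,467.44 − €2,029.00 = €438.44.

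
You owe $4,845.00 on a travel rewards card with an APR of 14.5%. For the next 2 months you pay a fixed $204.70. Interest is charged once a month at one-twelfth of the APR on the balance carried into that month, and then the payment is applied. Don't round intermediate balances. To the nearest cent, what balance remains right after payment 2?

Monthly rate r = 14.5%/12 = 1.20833% = 0.0120833.
Each month: B ← B·(1+r) − $204.70.
Month 1: interest $58.54; balance after payment $4,698.84.
Month 2: interest $56.78; balance after payment $4,550.92.

$4,550.92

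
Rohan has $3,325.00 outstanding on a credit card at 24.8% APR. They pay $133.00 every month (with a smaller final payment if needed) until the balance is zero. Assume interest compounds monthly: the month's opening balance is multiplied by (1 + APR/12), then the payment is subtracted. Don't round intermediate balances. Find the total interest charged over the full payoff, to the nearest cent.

$1,402.43

Monthly rate r = 24.8%/12 = 2.06667% = 0.0206667.
Payoff takes n = ⌈−ln(1 − rB₀/P)/ln(1+r)⌉ = ⌈35.542⌉ = 36 payments; the last is $72.43.
Total paid = 35·$133.00 + $72.43 = $4,727.43.
Total interest = total paid − principal = $4,727.43 − $3,325.00 = $1,402.43.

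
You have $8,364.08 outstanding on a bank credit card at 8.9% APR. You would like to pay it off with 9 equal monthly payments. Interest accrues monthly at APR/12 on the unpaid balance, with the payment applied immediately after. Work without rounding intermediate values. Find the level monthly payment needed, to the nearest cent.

Monthly rate r = 8.9%/12 = 0.741667% = 0.00741667.
Level-payment amortization: P = B₀·r / (1 − (1+r)^(−n)) = 8364.08·0.00741667 / (1 − 1.00742^(−9)).
Denominator 1 − (1+r)^(−9) = 0.0643405329.
P = 62.0336 / 0.0643405329 ≈ 964.14.

$964.14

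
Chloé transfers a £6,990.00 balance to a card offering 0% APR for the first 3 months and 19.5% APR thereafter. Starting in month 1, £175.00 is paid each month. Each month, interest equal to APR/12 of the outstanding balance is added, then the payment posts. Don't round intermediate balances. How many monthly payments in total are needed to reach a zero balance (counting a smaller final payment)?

60 payments

Promo months 1–3 at r₀ = 0%/12 = 0; months 4+ at r₁ = 19.5%/12 = 0.01625.
After month 3 (no interest yet): B = £6,990.00 − 3·£175.00 = £6,465.00.
Then at r₁ with £175.00/mo: n₂ = −ln(1 − r₁·B/P)/ln(1+r₁) ≈ 56.89 → 57 more payments.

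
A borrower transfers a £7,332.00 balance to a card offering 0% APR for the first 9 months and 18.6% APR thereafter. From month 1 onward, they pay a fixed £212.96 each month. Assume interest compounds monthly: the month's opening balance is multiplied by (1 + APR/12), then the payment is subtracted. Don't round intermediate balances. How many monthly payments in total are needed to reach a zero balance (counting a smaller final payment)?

42 months

Promo months 1–9 at r₀ = 0%/12 = 0; months 10+ at r₁ = 18.6%/12 = 0.0155.
After month 9 (no interest yet): B = £7,332.00 − 9·£212.96 = £5,415.36.
Then at r₁ with £212.96/mo: n₂ = −ln(1 − r₁·B/P)/ln(1+r₁) ≈ 32.58 → 33 more payments.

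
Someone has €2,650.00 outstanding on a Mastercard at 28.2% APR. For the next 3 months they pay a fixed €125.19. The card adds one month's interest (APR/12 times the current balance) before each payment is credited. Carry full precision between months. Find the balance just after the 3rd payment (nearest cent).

€2,456.78

Monthly rate r = 28.2%/12 = 2.35% = 0.0235.
Each month: B ← B·(1+r) − €125.19.
Month 1: interest €62.27; balance after payment €2,587.09.
Month 2: interest €60.80; balance after payment €2,522.69.
Month 3: interest €59.28; balance after payment €2,456.78.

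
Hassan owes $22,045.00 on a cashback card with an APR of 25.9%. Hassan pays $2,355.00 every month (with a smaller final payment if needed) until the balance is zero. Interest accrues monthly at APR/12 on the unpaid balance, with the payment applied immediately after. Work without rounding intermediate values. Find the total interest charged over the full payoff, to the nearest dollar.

Monthly rate r = 25.9%/12 = 2.15833% = 0.0215833.
Payoff takes n = ⌈−ln(1 − rB₀/P)/ln(1+r)⌉ = ⌈10.569⌉ = 11 payments; the last is $1,347.22.
Total paid = 10·$2,355.00 + $1,347.22 = $24,897.22.
Total interest = total paid − principal = $24,897.22 − $22,045.00 = $2,852.22.

$2,852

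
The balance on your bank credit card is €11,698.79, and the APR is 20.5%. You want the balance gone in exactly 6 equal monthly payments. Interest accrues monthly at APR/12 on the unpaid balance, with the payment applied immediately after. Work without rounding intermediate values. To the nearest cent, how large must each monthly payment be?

Monthly rate r = 20.5%/12 = 1.70833% = 0.0170833.
Level-payment amortization: P = B₀·r / (1 − (1+r)^(−n)) = 11698.79·0.0170833 / (1 − 1.01708^(−6)).
Denominator 1 − (1+r)^(−6) = 0.096640172.
P = 199.854 / 0.096640172 ≈ 2068.03.

€2,068.03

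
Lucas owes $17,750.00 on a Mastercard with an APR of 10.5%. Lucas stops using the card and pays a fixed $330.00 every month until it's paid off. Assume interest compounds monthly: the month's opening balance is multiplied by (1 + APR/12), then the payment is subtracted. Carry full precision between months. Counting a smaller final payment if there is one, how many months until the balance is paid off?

74 payments

Monthly rate r = 10.5%/12 = 0.875% = 0.00875.
Recurrence: B ← B·(1+r) − $330.00.
Month 1: interest $155.31; balance after payment $17,575.31.
Month 2: interest $153.78; balance after payment $17,399.10.
Closed form: n = −ln(1 − rB₀/P)/ln(1+r) = −ln(0.52936)/ln(1.00875) ≈ 73.014, so the balance reaches zero during payment 74.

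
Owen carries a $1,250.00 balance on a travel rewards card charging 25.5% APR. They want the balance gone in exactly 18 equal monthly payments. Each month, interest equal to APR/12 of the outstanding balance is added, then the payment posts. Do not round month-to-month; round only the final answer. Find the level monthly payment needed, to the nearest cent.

$84.30

Monthly rate r = 25.5%/12 = 2.125% = 0.02125.
Level-payment amortization: P = B₀·r / (1 − (1+r)^(−n)) = 1250.00·0.02125 / (1 − 1.02125^(−18)).
Denominator 1 − (1+r)^(−18) = 0.315106967.
P = 26.5625 / 0.315106967 ≈ 84.30.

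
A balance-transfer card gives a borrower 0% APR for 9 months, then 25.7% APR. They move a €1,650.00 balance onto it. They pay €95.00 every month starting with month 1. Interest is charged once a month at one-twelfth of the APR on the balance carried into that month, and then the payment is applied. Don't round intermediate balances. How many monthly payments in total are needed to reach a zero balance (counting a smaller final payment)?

19 months

Promo months 1–9 at r₀ = 0%/12 = 0; months 10+ at r₁ = 25.7%/12 = 0.0214167.
After month 9 (no interest yet): B = €1,650.00 − 9·€95.00 = €795.00.
Then at r₁ with €95.00/mo: n₂ = −ln(1 − r₁·B/P)/ln(1+r₁) ≈ 9.32 → 10 more payments.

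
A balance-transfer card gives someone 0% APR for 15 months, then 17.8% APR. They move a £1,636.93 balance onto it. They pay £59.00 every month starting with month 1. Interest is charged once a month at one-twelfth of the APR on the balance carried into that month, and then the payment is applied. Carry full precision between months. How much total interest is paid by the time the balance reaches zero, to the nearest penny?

£87.77

Promo months 1–15 at r₀ = 0%/12 = 0; months 16+ at r₁ = 17.8%/12 = 0.0148333.
After month 15 (no interest yet): B = £1,636.93 − 15·£59.00 = £751.93.
Then at r₁ with £59.00/mo: n₂ = −ln(1 − r₁·B/P)/ln(1+r₁) ≈ 14.23 → 15 more payments.
Total paid = 29·£59.00 + £13.70 = £1,724.70; interest = £1,724.70 − £1,636.93 = £87.77.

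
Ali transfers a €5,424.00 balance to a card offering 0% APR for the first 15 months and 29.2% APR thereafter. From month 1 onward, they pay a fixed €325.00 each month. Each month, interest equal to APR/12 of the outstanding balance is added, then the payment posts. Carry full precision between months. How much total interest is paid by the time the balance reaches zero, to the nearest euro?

€19

Promo months 1–15 at r₀ = 0%/12 = 0; months 16+ at r₁ = 29.2%/12 = 0.0243333.
After month 15 (no interest yet): B = €5,424.00 − 15·€325.00 = €549.00.
Then at r₁ with €325.00/mo: n₂ = −ln(1 − r₁·B/P)/ln(1+r₁) ≈ 1.75 → 2 more payments.
Total paid = 16·€325.00 + €243.13 = €5,443.13; interest = €5,443.13 − €5,424.00 = €19.13.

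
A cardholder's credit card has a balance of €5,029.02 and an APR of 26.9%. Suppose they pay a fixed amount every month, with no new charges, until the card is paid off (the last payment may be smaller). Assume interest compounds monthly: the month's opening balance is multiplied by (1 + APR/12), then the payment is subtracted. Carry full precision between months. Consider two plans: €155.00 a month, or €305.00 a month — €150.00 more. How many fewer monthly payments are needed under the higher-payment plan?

38 fewer payments

Monthly rate r = 26.9%/12 = 2.24167% = 0.0224167.
At €155.00/mo: n = ⌈−ln(1 − rB₀/P)/ln(1+r)⌉ = 59 payments (last €95.71); total interest = total paid − €5,029.02 = €4,056.69.
At €305.00/mo: 21 payments (last €248.83); total interest €1,319.81.
Payments saved = 59 − 21 = 38.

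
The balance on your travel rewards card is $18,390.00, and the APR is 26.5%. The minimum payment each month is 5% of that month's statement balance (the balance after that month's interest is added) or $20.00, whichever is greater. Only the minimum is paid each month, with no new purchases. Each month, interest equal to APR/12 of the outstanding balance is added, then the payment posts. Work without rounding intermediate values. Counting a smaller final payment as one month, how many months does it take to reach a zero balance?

Monthly rate r = 26.5%/12 = 2.20833% = 0.0220833.
While 5% of the post-interest balance exceeds $20.00, each month B ← (B·(1+r))·(1 − 0.05), i.e. B shrinks by the factor (1+r)·0.95 = 0.97098.
This holds for months 1–131. Entering month 132 the balance is $388.22; 5% of the post-interest balance is now below $20.00, so the flat $20.00 minimum applies from here.
From month 132 a fixed $20.00 at rate r clears $388.22 in 26 more payments. Total: 131 + 26 = 157 months.

157 months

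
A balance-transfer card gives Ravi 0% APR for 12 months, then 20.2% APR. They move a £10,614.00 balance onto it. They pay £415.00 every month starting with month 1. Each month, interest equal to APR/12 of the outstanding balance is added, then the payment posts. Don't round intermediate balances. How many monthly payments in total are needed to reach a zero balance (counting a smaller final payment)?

Promo months 1–12 at r₀ = 0%/12 = 0; months 13+ at r₁ = 20.2%/12 = 0.0168333.
After month 12 (no interest yet): B = £10,614.00 − 12·£415.00 = £5,634.00.
Then at r₁ with £415.00/mo: n₂ = −ln(1 − r₁·B/P)/ln(1+r₁) ≈ 15.54 → 16 more payments.

28 months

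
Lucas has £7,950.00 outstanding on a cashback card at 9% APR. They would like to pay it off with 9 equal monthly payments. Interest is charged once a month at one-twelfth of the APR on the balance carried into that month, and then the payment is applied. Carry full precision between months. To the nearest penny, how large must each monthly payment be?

Monthly rate r = 9%/12 = 0.75% = 0.0075.
Level-payment amortization: P = B₀·r / (1 − (1+r)^(−n)) = 7950.00·0.0075 / (1 − 1.0075^(−9)).
Denominator 1 − (1+r)^(−9) = 0.0650368232.
P = 59.625 / 0.0650368232 ≈ 916.79.

£916.79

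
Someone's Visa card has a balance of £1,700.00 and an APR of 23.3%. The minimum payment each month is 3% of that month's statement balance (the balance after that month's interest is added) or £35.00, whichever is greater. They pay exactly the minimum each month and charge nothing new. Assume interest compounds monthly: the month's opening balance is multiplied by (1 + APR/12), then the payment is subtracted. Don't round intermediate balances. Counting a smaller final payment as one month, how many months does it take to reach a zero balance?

Monthly rate r = 23.3%/12 = 1.94167% = 0.0194167.
While 3% of the post-interest balance exceeds £35.00, each month B ← (B·(1+r))·(1 − 0.03), i.e. B shrinks by the factor (1+r)·0.97 = 0.98883.
This holds for months 1–36. Entering month 37 the balance is £1,134.73; 3% of the post-interest balance is now below £35.00, so the flat £35.00 minimum applies from here.
From month 37 a fixed £35.00 at rate r clears £1,134.73 in 52 more payments. Total: 36 + 52 = 88 months.

88 months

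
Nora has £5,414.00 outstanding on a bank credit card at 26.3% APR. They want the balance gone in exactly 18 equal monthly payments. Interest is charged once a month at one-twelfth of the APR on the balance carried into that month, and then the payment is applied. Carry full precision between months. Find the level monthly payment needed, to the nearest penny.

Monthly rate r = 26.3%/12 = 2.19167% = 0.0219167.
Level-payment amortization: P = B₀·r / (1 − (1+r)^(−n)) = 5414.00·0.0219167 / (1 − 1.02192^(−18)).
Denominator 1 − (1+r)^(−18) = 0.323104978.
P = 118.657 / 0.323104978 ≈ 367.24.

£367.24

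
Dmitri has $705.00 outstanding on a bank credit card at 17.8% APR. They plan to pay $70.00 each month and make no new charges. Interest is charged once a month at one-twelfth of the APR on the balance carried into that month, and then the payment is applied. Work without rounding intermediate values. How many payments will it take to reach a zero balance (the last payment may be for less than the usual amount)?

Monthly rate r = 17.8%/12 = 1.48333% = 0.0148333.
Recurrence: B ← B·(1+r) − $70.00.
Month 1: interest $10.46; balance after payment $645.46.
Month 2: interest $9.57; balance after payment $585.03.
Closed form: n = −ln(1 − rB₀/P)/ln(1+r) = −ln(0.85061)/ln(1.01483) ≈ 10.989, so the balance reaches zero during payment 11.

11 months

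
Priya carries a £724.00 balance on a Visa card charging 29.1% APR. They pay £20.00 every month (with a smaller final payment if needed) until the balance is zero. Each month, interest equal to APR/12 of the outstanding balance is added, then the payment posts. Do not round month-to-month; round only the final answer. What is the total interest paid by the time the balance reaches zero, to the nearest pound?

Monthly rate r = 29.1%/12 = 2.425% = 0.02425.
Payoff takes n = ⌈−ln(1 − rB₀/P)/ln(1+r)⌉ = ⌈87.748⌉ = 88 payments; the last is £15.01.
Total paid = 87·£20.00 + £15.01 = £1,755.01.
Total interest = total paid − principal = £1,755.01 − £724.00 = £1,031.01.

£1,031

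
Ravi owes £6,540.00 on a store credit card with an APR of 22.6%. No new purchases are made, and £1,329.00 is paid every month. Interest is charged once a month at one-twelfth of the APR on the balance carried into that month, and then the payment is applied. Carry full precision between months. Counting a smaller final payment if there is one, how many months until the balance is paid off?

6 months

Monthly rate r = 22.6%/12 = 1.88333% = 0.0188333.
Recurrence: B ← B·(1+r) − £1,329.00.
Month 1: interest £123.17; balance after payment £5,334.17.
Month 2: interest £100.46; balance after payment £4,105.63.
Month 3: interest £77.32; balance after payment £2,853.95.
Month 4: interest £53.75; balance after payment £1,578.70.
Month 5: interest £29.73; balance after payment £279.43.
Month 6: interest £5.26; balance after payment £0.00.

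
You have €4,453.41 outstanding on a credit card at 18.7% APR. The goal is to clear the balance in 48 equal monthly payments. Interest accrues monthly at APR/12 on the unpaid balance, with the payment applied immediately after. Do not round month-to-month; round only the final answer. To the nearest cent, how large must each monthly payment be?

Monthly rate r = 18.7%/12 = 1.55833% = 0.0155833.
Level-payment amortization: P = B₀·r / (1 − (1+r)^(−n)) = 4453.41·0.0155833 / (1 − 1.01558^(−48)).
Denominator 1 − (1+r)^(−48) = 0.523949664.
P = 69.399 / 0.523949664 ≈ 132.45.

€132.45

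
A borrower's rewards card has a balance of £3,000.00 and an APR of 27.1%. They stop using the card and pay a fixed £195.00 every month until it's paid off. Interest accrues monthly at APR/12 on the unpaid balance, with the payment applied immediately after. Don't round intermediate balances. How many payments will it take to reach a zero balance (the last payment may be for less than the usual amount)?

Monthly rate r = 27.1%/12 = 2.25833% = 0.0225833.
Recurrence: B ← B·(1+r) − £195.00.
Month 1: interest £67.75; balance after payment £2,872.75.
Month 2: interest £64.88; balance after payment £2,742.63.
Closed form: n = −ln(1 − rB₀/P)/ln(1+r) = −ln(0.65256)/ln(1.02258) ≈ 19.114, so the balance reaches zero during payment 20.

20 payments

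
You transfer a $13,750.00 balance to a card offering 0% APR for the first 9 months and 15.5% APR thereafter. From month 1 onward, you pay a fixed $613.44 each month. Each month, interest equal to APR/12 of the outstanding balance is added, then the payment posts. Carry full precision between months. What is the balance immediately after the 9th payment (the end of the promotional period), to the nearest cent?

Promo months 1–9 at r₀ = 0%/12 = 0; months 10+ at r₁ = 15.5%/12 = 0.0129167.
After month 9 (no interest yet): B = $13,750.00 − 9·$613.44 = $8,229.04.

$8,229.04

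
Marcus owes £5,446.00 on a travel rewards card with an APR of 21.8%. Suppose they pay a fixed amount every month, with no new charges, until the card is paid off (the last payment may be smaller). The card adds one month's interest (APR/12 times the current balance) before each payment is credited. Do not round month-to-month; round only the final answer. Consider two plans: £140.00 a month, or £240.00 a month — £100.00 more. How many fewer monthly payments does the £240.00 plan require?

Monthly rate r = 21.8%/12 = 1.81667% = 0.0181667.
At £140.00/mo: n = ⌈−ln(1 − rB₀/P)/ln(1+r)⌉ = 69 payments (last £17.68); total interest = total paid − £5,446.00 = £4,091.68.
At £240.00/mo: 30 payments (last £124.75); total interest £1,638.75.
Payments saved = 69 − 30 = 39.

39 fewer payments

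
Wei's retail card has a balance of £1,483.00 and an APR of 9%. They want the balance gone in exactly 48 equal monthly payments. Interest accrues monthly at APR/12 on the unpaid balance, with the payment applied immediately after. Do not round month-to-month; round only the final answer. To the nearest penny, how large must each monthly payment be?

Monthly rate r = 9%/12 = 0.75% = 0.0075.
Level-payment amortization: P = B₀·r / (1 − (1+r)^(−n)) = 1483.00·0.0075 / (1 − 1.0075^(−48)).
Denominator 1 − (1+r)^(−48) = 0.301385864.
P = 11.1225 / 0.301385864 ≈ 36.90.

£36.90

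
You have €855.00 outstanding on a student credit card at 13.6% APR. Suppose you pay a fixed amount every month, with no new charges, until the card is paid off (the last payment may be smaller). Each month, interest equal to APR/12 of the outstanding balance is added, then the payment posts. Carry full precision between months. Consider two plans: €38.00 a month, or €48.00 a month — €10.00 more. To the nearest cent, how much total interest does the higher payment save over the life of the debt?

Monthly rate r = 13.6%/12 = 1.13333% = 0.0113333.
At €38.00/mo: n = ⌈−ln(1 − rB₀/P)/ln(1+r)⌉ = 27 payments (last €4.61); total interest = total paid − €855.00 = €137.61.
At €48.00/mo: 21 payments (last €0.42); total interest €105.42.
Interest saved = €137.61 − €105.42 = €32.19.

€32.19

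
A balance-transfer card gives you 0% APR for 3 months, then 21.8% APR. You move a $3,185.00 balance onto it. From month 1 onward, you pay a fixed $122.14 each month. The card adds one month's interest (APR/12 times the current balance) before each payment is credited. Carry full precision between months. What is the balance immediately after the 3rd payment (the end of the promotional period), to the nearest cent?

$2,818.58

Promo months 1–3 at r₀ = 0%/12 = 0; months 4+ at r₁ = 21.8%/12 = 0.0181667.
After month 3 (no interest yet): B = $3,185.00 − 3·$122.14 = $2,818.58.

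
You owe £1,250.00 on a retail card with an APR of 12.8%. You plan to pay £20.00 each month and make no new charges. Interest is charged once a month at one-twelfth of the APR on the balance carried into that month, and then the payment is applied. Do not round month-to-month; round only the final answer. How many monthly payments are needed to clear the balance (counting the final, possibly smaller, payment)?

104 months

Monthly rate r = 12.8%/12 = 1.06667% = 0.0106667.
Recurrence: B ← B·(1+r) − £20.00.
Month 1: interest £13.33; balance after payment £1,243.33.
Month 2: interest £13.26; balance after payment £1,236.60.
Closed form: n = −ln(1 − rB₀/P)/ln(1+r) = −ln(0.33333)/ln(1.01067) ≈ 103.543, so the balance reaches zero during payment 104.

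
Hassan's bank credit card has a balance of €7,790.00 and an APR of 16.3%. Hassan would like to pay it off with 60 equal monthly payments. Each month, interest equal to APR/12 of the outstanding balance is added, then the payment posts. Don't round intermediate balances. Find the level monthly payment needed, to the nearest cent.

Monthly rate r = 16.3%/12 = 1.35833% = 0.0135833.
Level-payment amortization: P = B₀·r / (1 − (1+r)^(−n)) = 7790.00·0.0135833 / (1 − 1.01358^(−60)).
Denominator 1 − (1+r)^(−60) = 0.554925863.
P = 105.814 / 0.554925863 ≈ 190.68.

€190.68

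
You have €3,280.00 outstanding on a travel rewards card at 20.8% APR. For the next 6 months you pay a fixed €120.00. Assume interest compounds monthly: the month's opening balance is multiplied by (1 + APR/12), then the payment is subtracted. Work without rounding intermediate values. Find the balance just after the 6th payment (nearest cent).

€2,884.32

Monthly rate r = 20.8%/12 = 1.73333% = 0.0173333.
Each month: B ← B·(1+r) − €120.00.
Month 1: interest €56.85; balance after payment €3,216.85.
Month 2: interest €55.76; balance after payment €3,152.61.
Month 3: interest €54.65; balance after payment €3,087.26.
Month 4: interest €53.51; balance after payment €3,020.77.
Month 5: interest €52.36; balance after payment €2,953.13.
Month 6: interest €51.19; balance after payment €2,884.32.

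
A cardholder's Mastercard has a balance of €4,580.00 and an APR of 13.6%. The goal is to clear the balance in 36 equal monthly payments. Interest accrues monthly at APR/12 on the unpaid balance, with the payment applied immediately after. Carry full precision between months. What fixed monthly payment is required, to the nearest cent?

Monthly rate r = 13.6%/12 = 1.13333% = 0.0113333.
Level-payment amortization: P = B₀·r / (1 − (1+r)^(−n)) = 4580.00·0.0113333 / (1 − 1.01133^(−36)).
Denominator 1 − (1+r)^(−36) = 0.333493456.
P = 51.9067 / 0.333493456 ≈ 155.65.

€155.65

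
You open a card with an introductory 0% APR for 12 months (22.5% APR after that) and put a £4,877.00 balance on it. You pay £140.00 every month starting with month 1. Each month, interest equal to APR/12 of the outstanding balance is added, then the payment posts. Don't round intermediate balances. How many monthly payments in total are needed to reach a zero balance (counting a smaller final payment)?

Promo months 1–12 at r₀ = 0%/12 = 0; months 13+ at r₁ = 22.5%/12 = 0.01875.
After month 12 (no interest yet): B = £4,877.00 − 12·£140.00 = £3,197.00.
Then at r₁ with £140.00/mo: n₂ = −ln(1 − r₁·B/P)/ln(1+r₁) ≈ 30.09 → 31 more payments.

43 months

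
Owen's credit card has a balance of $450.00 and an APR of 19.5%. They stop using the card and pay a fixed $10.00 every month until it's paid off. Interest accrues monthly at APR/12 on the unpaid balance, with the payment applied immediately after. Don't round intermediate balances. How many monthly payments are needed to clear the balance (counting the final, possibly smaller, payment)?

Monthly rate r = 19.5%/12 = 1.625% = 0.01625.
Recurrence: B ← B·(1+r) − $10.00.
Month 1: interest $7.31; balance after payment $447.31.
Month 2: interest $7.27; balance after payment $444.58.
Closed form: n = −ln(1 − rB₀/P)/ln(1+r) = −ln(0.26875)/ln(1.01625) ≈ 81.515, so the balance reaches zero during payment 82.

82 payments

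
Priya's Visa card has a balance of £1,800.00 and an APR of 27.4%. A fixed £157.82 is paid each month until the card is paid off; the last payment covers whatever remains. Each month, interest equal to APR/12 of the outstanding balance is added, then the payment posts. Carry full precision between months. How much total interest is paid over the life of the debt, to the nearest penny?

£309.27

Monthly rate r = 27.4%/12 = 2.28333% = 0.0228333.
Payoff takes n = ⌈−ln(1 − rB₀/P)/ln(1+r)⌉ = ⌈13.362⌉ = 14 payments; the last is £57.61.
Total paid = 13·£157.82 + £57.61 = £2,109.27.
Total interest = total paid − principal = £2,109.27 − £1,800.00 = £309.27.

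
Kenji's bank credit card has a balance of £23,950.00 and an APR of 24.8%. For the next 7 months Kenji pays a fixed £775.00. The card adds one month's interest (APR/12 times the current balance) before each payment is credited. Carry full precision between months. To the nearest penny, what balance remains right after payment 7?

Monthly rate r = 24.8%/12 = 2.06667% = 0.0206667.
Each month: B ← B·(1+r) − £775.00.
Month 1: interest £494.97; balance after payment £23,669.97.
Month 2: interest £489.18; balance after payment £23,384.15.
Month 3: interest £483.27; balance after payment £23,092.42.
Month 4: interest £477.24; balance after payment £22,794.66.
Month 5: interest £471.09; balance after payment £22,490.75.
Month 6: interest £464.81; balance after payment £22,180.56.
Month 7: interest £458.40; balance after payment £21,863.96.

£21,863.96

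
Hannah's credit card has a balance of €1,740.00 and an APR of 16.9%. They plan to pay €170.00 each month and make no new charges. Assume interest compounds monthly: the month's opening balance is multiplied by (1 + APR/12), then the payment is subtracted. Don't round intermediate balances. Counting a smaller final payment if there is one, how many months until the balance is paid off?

Monthly rate r = 16.9%/12 = 1.40833% = 0.0140833.
Recurrence: B ← B·(1+r) − €170.00.
Month 1: interest €24.50; balance after payment €1,594.51.
Month 2: interest €22.46; balance after payment €1,446.96.
Closed form: n = −ln(1 − rB₀/P)/ln(1+r) = −ln(0.85585)/ln(1.01408) ≈ 11.130, so the balance reaches zero during payment 12.

12 months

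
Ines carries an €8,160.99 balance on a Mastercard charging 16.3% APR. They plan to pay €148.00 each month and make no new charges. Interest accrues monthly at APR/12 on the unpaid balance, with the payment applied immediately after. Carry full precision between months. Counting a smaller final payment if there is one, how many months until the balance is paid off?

103 months

Monthly rate r = 16.3%/12 = 1.35833% = 0.0135833.
Recurrence: B ← B·(1+r) − €148.00.
Month 1: interest €110.85; balance after payment €8,123.84.
Month 2: interest €110.35; balance after payment €8,086.19.
Closed form: n = −ln(1 − rB₀/P)/ln(1+r) = −ln(0.25099)/ln(1.01358) ≈ 102.457, so the balance reaches zero during payment 103.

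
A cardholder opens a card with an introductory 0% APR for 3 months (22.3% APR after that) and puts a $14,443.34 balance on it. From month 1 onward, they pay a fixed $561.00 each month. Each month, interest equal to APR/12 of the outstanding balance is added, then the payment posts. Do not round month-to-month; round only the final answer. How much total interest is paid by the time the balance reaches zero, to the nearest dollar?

$3,979

Promo months 1–3 at r₀ = 0%/12 = 0; months 4+ at r₁ = 22.3%/12 = 0.0185833.
After month 3 (no interest yet): B = $14,443.34 − 3·$561.00 = $12,760.34.
Then at r₁ with $561.00/mo: n₂ = −ln(1 − r₁·B/P)/ln(1+r₁) ≈ 29.84 → 30 more payments.
Total paid = 32·$561.00 + $470.13 = $18,422.13; interest = $18,422.13 − $14,443.34 = $3,978.79.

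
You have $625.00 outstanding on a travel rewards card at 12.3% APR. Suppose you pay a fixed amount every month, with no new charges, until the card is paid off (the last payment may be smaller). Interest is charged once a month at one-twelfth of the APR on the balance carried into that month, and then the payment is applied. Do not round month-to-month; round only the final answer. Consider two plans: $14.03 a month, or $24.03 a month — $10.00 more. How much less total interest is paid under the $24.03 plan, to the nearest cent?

$108.50

Monthly rate r = 12.3%/12 = 1.025% = 0.01025.
At $14.03/mo: n = ⌈−ln(1 − rB₀/P)/ln(1+r)⌉ = 60 payments (last $11.37); total interest = total paid − $625.00 = $214.14.
At $24.03/mo: 31 payments (last $9.74); total interest $105.64.
Interest saved = $214.14 − $105.64 = $108.50.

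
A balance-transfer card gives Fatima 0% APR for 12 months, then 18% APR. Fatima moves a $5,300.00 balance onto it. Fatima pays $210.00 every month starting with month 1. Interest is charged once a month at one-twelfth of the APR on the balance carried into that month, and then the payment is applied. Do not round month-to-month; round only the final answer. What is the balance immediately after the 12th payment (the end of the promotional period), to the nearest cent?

$2,780.00

Promo months 1–12 at r₀ = 0%/12 = 0; months 13+ at r₁ = 18%/12 = 0.015.
After month 12 (no interest yet): B = $5,300.00 − 12·$210.00 = $2,780.00.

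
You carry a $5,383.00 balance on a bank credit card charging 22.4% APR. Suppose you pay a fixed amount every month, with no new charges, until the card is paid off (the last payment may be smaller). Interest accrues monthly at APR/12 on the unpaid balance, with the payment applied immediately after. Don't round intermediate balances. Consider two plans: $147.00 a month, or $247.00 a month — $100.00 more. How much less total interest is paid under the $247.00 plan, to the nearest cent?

$2,170.44

Monthly rate r = 22.4%/12 = 1.86667% = 0.0186667.
At $147.00/mo: n = ⌈−ln(1 − rB₀/P)/ln(1+r)⌉ = 63 payments (last $31.57); total interest = total paid − $5,383.00 = $3,762.57.
At $247.00/mo: 29 payments (last $59.13); total interest $1,592.13.
Interest saved = $3,762.57 − $1,592.13 = $2,170.44.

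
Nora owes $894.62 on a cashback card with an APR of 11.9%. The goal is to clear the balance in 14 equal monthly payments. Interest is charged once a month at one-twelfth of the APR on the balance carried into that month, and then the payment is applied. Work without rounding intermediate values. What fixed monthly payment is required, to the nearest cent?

$68.76

Monthly rate r = 11.9%/12 = 0.991667% = 0.00991667.
Level-payment amortization: P = B₀·r / (1 − (1+r)^(−n)) = 894.62·0.00991667 / (1 − 1.00992^(−14)).
Denominator 1 − (1+r)^(−14) = 0.129031501.
P = 8.87165 / 0.129031501 ≈ 68.76.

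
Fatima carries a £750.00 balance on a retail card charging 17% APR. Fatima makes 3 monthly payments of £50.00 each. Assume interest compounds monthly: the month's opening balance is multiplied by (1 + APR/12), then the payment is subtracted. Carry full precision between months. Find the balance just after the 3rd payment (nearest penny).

£630.19

Monthly rate r = 17%/12 = 1.41667% = 0.0141667.
Each month: B ← B·(1+r) − £50.00.
Month 1: interest £10.62; balance after payment £710.62.
Month 2: interest £10.07; balance after payment £670.69.
Month 3: interest £9.50; balance after payment £630.19.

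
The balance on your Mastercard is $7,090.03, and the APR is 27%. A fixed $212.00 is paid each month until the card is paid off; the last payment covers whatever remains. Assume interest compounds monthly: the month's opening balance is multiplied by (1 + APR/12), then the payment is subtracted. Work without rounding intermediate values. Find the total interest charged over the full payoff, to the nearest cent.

$6,213.76

Monthly rate r = 27%/12 = 2.25% = 0.0225.
Payoff takes n = ⌈−ln(1 − rB₀/P)/ln(1+r)⌉ = ⌈62.752⌉ = 63 payments; the last is $159.79.
Total paid = 62·$212.00 + $159.79 = $13,303.79.
Total interest = total paid − principal = $13,303.79 − $7,090.03 = $6,213.76.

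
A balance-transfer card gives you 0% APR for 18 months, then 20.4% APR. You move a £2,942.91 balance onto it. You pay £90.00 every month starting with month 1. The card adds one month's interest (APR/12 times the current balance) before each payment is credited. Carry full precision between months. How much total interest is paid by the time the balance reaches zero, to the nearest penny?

Promo months 1–18 at r₀ = 0%/12 = 0; months 19+ at r₁ = 20.4%/12 = 0.017.
After month 18 (no interest yet): B = £2,942.91 − 18·£90.00 = £1,322.91.
Then at r₁ with £90.00/mo: n₂ = −ln(1 − r₁·B/P)/ln(1+r₁) ≈ 17.06 → 18 more payments.
Total paid = 35·£90.00 + £5.14 = £3,155.14; interest = £3,155.14 − £2,942.91 = £212.23.

£212.23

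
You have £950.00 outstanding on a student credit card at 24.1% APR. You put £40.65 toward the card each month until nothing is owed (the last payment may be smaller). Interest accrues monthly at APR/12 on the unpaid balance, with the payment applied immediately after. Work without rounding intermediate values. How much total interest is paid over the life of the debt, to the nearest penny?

£345.45

Monthly rate r = 24.1%/12 = 2.00833% = 0.0200833.
Payoff takes n = ⌈−ln(1 − rB₀/P)/ln(1+r)⌉ = ⌈31.867⌉ = 32 payments; the last is £35.30.
Total paid = 31·£40.65 + £35.30 = £1,295.45.
Total interest = total paid − principal = £1,295.45 − £950.00 = £345.45.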